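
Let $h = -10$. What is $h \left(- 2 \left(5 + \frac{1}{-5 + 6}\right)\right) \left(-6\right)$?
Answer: $-720$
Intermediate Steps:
$h \left(- 2 \left(5 + \frac{1}{-5 + 6}\right)\right) \left(-6\right) = - 10 \left(- 2 \left(5 + \frac{1}{-5 + 6}\right)\right) \left(-6\right) = - 10 \left(- 2 \left(5 + 1^{-1}\right)\right) \left(-6\right) = - 10 \left(- 2 \left(5 + 1\right)\right) \left(-6\right) = - 10 \left(\left(-2\right) 6\right) \left(-6\right) = \left(-10\right) \left(-12\right) \left(-6\right) = 120 \left(-6\right) = -720$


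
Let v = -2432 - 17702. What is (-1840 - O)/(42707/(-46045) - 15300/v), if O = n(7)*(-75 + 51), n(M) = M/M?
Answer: 841779587240/77687119 ≈ 10836.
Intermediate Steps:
n(M) = 1
v = -20134
O = -24 (O = 1*(-75 + 51) = 1*(-24) = -24)
(-1840 - O)/(42707/(-46045) - 15300/v) = (-1840 - 1*(-24))/(42707/(-46045) - 15300/(-20134)) = (-1840 + 24)/(42707*(-1/46045) - 15300*(-1/20134)) = -1816/(-42707/46045 + 7650/10067) = -1816/(-77687119/463535015) = -1816*(-463535015/77687119) = 841779587240/77687119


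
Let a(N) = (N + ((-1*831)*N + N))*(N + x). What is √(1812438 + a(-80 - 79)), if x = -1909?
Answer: I*√270772710 ≈ 16455.0*I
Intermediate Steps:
a(N) = -829*N*(-1909 + N) (a(N) = (N + ((-1*831)*N + N))*(N - 1909) = (N + (-831*N + N))*(-1909 + N) = (N - 830*N)*(-1909 + N) = (-829*N)*(-1909 + N) = -829*N*(-1909 + N))
√(1812438 + a(-80 - 79)) = √(1812438 + 829*(-80 - 79)*(1909 - (-80 - 79))) = √(1812438 + 829*(-159)*(1909 - 1*(-159))) = √(1812438 + 829*(-159)*(1909 + 159)) = √(1812438 + 829*(-159)*2068) = √(1812438 - 272585148) = √(-270772710) = I*√270772710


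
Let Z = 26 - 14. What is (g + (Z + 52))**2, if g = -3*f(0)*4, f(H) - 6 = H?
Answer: 64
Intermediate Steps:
f(H) = 6 + H
Z = 12
g = -72 (g = -3*(6 + 0)*4 = -3*6*4 = -18*4 = -72)
(g + (Z + 52))**2 = (-72 + (12 + 52))**2 = (-72 + 64)**2 = (-8)**2 = 64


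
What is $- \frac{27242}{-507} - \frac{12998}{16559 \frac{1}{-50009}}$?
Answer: $\frac{330009710152}{8395413} \approx 39308.0$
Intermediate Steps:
$- \frac{27242}{-507} - \frac{12998}{16559 \frac{1}{-50009}} = \left(-27242\right) \left(- \frac{1}{507}\right) - \frac{12998}{16559 \left(- \frac{1}{50009}\right)} = \frac{27242}{507} - \frac{12998}{- \frac{16559}{50009}} = \frac{27242}{507} - - \frac{650016982}{16559} = \frac{27242}{507} + \frac{650016982}{16559} = \frac{330009710152}{8395413}$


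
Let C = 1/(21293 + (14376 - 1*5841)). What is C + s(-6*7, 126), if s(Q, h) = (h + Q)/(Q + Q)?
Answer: -29827/29828 ≈ -0.99997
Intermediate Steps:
s(Q, h) = (Q + h)/(2*Q) (s(Q, h) = (Q + h)/((2*Q)) = (Q + h)*(1/(2*Q)) = (Q + h)/(2*Q))
C = 1/29828 (C = 1/(21293 + (14376 - 5841)) = 1/(21293 + 8535) = 1/29828 ≈ 3.3526e-5)
C + s(-6*7, 126) = 1/29828 + (-6*7 + 126)/(2*((-6*7))) = 1/29828 + (1/2)*(-42 + 126)/(-42) = 1/29828 + (1/2)*(-1/42)*84 = 1/29828 - 1 = -29827/29828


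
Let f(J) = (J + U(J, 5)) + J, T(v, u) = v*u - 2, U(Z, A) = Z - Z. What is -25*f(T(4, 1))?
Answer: -100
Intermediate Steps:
U(Z, A) = 0
T(v, u) = -2 + u*v (T(v, u) = u*v - 2 = -2 + u*v)
f(J) = 2*J (f(J) = (J + 0) + J = J + J = 2*J)
-25*f(T(4, 1)) = -50*(-2 + 1*4) = -50*(-2 + 4) = -50*2 = -25*4 = -100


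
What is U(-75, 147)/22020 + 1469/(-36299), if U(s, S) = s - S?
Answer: -6734293/133217330 ≈ -0.050551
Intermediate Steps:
U(-75, 147)/22020 + 1469/(-36299) = (-75 - 1*147)/22020 + 1469/(-36299) = (-75 - 147)*(1/22020) + 1469*(-1/36299) = -222*1/22020 - 1469/36299 = -37/3670 - 1469/36299 = -6734293/133217330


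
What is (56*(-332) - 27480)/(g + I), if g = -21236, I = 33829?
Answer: -46072/12593 ≈ -3.6585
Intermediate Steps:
(56*(-332) - 27480)/(g + I) = (56*(-332) - 27480)/(-21236 + 33829) = (-18592 - 27480)/12593 = -46072*1/12593 = -46072/12593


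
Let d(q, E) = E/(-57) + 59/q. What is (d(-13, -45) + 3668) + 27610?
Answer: 7724740/247 ≈ 31274.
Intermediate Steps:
d(q, E) = 59/q - E/57 (d(q, E) = E*(-1/57) + 59/q = -E/57 + 59/q = 59/q - E/57)
(d(-13, -45) + 3668) + 27610 = ((59/(-13) - 1/57*(-45)) + 3668) + 27610 = ((59*(-1/13) + 15/19) + 3668) + 27610 = ((-59/13 + 15/19) + 3668) + 27610 = (-926/247 + 3668) + 27610 = 905070/247 + 27610 = 7724740/247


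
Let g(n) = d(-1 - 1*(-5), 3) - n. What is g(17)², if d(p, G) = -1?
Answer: 324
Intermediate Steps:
g(n) = -1 - n
g(17)² = (-1 - 1*17)² = (-1 - 17)² = (-18)² = 324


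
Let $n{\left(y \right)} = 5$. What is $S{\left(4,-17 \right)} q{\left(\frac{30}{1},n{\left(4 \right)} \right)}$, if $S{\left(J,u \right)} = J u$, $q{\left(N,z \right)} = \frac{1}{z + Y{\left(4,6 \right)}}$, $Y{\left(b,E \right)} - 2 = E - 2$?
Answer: $- \frac{68}{11} \approx -6.1818$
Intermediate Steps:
$Y{\left(b,E \right)} = E$ ($Y{\left(b,E \right)} = 2 + \left(E - 2\right) = 2 + \left(-2 + E\right) = E$)
$q{\left(N,z \right)} = \frac{1}{6 + z}$ ($q{\left(N,z \right)} = \frac{1}{z + 6} = \frac{1}{6 + z}$)
$S{\left(4,-17 \right)} q{\left(\frac{30}{1},n{\left(4 \right)} \right)} = \frac{4 \left(-17\right)}{6 + 5} = - \frac{68}{11}$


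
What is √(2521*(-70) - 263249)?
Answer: I*√439719 ≈ 663.11*I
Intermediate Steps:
√(2521*(-70) - 263249) = √(-176470 - 263249) = √(-439719) = I*√439719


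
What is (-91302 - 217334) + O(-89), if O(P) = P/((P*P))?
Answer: -27468605/89 ≈ -3.0864e+5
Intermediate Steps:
O(P) = 1/P (O(P) = P/(P²) = P/P² = 1/P)
(-91302 - 217334) + O(-89) = (-91302 - 217334) + 1/(-89) = -308636 - 1/89 = -27468605/89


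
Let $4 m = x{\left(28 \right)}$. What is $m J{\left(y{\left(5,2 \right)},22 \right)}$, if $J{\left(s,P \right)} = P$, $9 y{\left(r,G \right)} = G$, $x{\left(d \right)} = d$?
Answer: $154$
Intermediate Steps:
$y{\left(r,G \right)} = \frac{G}{9}$
$m = 7$ ($m = \frac{1}{4} \cdot 28 = 7$)
$m J{\left(y{\left(5,2 \right)},22 \right)} = 7 \cdot 22 = 154$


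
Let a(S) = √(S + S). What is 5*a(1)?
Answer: 5*√2 ≈ 7.0711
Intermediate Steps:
a(S) = √2*√S (a(S) = √(2*S) = √2*√S)
5*a(1) = 5*(√2*√1) = 5*(√2*1) = 5*√2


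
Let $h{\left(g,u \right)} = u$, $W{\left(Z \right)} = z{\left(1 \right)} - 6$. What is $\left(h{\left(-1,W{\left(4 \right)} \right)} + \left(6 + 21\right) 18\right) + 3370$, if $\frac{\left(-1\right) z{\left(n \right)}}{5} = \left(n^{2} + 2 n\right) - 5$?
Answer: $3860$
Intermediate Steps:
$z{\left(n \right)} = 25 - 10 n - 5 n^{2}$ ($z{\left(n \right)} = - 5 \left(\left(n^{2} + 2 n\right) - 5\right) = - 5 \left(-5 + n^{2} + 2 n\right) = 25 - 10 n - 5 n^{2}$)
$W{\left(Z \right)} = 4$ ($W{\left(Z \right)} = \left(25 - 10 - 5 \cdot 1^{2}\right) - 6 = \left(25 - 10 - 5\right) - 6 = 10 - 6 = 4$)
$\left(h{\left(-1,W{\left(4 \right)} \right)} + \left(6 + 21\right) 18\right) + 3370 = \left(4 + \left(6 + 21\right) 18\right) + 3370 = \left(4 + 27 \cdot 18\right) + 3370 = \left(4 + 486\right) + 3370 = 490 + 3370 = 3860$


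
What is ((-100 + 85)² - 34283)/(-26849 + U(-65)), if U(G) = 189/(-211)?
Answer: 3593119/2832664 ≈ 1.2685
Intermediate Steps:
U(G) = -189/211 (U(G) = 189*(-1/211) = -189/211)
((-100 + 85)² - 34283)/(-26849 + U(-65)) = ((-100 + 85)² - 34283)/(-26849 - 189/211) = ((-15)² - 34283)/(-5665328/211) = (225 - 34283)*(-211/5665328) = -34058*(-211/5665328) = 3593119/2832664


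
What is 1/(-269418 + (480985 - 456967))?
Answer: -1/245400 ≈ -4.0750e-6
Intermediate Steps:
1/(-269418 + (480985 - 456967)) = 1/(-269418 + 24018) = 1/(-245400) = -1/245400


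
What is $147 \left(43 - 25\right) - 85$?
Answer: $2561$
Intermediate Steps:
$147 \left(43 - 25\right) - 85 = 147 \cdot 18 - 85 = 2646 - 85 = 2561$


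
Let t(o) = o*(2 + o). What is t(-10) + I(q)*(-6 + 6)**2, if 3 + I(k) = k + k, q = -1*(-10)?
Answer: 80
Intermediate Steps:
q = 10
I(k) = -3 + 2*k (I(k) = -3 + (k + k) = -3 + 2*k)
t(-10) + I(q)*(-6 + 6)**2 = -10*(2 - 10) + (-3 + 2*10)*(-6 + 6)**2 = -10*(-8) + (-3 + 20)*0**2 = 80 + 17*0 = 80 + 0 = 80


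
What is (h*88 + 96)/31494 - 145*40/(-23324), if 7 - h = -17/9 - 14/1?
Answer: 260869526/826386813 ≈ 0.31567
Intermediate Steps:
h = 206/9 (h = 7 - (-17/9 - 14/1) = 7 - (-17*1/9 - 14*1) = 7 - (-17/9 - 14) = 7 - 1*(-143/9) = 7 + 143/9 = 206/9 ≈ 22.889)
(h*88 + 96)/31494 - 145*40/(-23324) = ((206/9)*88 + 96)/31494 - 145*40/(-23324) = (18128/9 + 96)*(1/31494) - 5800*(-1/23324) = (18992/9)*(1/31494) + 1450/5831 = 9496/141723 + 1450/5831 = 260869526/826386813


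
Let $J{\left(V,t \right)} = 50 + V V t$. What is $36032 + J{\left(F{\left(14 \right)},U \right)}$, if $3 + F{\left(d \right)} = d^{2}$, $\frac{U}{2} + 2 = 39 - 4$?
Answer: $2494516$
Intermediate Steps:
$U = 66$ ($U = -4 + 2 \left(39 - 4\right) = -4 + 2 \cdot 35 = -4 + 70 = 66$)
$F{\left(d \right)} = -3 + d^{2}$
$J{\left(V,t \right)} = 50 + t V^{2}$ ($J{\left(V,t \right)} = 50 + V^{2} t = 50 + t V^{2}$)
$36032 + J{\left(F{\left(14 \right)},U \right)} = 36032 + \left(50 + 66 \left(-3 + 14^{2}\right)^{2}\right) = 36032 + \left(50 + 66 \left(-3 + 196\right)^{2}\right) = 36032 + \left(50 + 66 \cdot 193^{2}\right) = 36032 + \left(50 + 66 \cdot 37249\right) = 36032 + \left(50 + 2458434\right) = 36032 + 2458484 = 2494516$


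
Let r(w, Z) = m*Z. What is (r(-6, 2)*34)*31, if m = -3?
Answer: -6324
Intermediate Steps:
r(w, Z) = -3*Z
(r(-6, 2)*34)*31 = (-3*2*34)*31 = -6*34*31 = -204*31 = -6324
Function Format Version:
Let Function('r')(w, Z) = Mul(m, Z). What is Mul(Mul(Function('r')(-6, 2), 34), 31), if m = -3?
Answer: -6324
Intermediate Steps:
Function('r')(w, Z) = Mul(-3, Z)
Mul(Mul(Function('r')(-6, 2), 34), 31) = Mul(Mul(Mul(-3, 2), 34), 31) = Mul(Mul(-6, 34), 31) = Mul(-204, 31) = -6324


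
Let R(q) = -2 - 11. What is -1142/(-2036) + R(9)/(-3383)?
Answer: 1944927/3443894 ≈ 0.56475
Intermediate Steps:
R(q) = -13
-1142/(-2036) + R(9)/(-3383) = -1142/(-2036) - 13/(-3383) = -1142*(-1/2036) - 13*(-1/3383) = 571/1018 + 13/3383 = 1944927/3443894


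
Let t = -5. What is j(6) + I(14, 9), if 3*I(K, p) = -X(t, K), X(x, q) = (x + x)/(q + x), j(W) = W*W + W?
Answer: 1144/27 ≈ 42.370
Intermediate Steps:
j(W) = W + W**2 (j(W) = W**2 + W = W + W**2)
X(x, q) = 2*x/(q + x) (X(x, q) = (2*x)/(q + x) = 2*x/(q + x))
I(K, p) = 10/(3*(-5 + K)) (I(K, p) = (-2*(-5)/(K - 5))/3 = (-2*(-5)/(-5 + K))/3 = (-(-10)/(-5 + K))/3 = (10/(-5 + K))/3 = 10/(3*(-5 + K)))
j(6) + I(14, 9) = 6*(1 + 6) + 10/(3*(-5 + 14)) = 6*7 + (10/3)/9 = 42 + (10/3)*(1/9) = 42 + 10/27 = 1144/27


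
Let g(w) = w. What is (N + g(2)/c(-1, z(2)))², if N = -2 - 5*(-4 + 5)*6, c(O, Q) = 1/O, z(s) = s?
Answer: 1156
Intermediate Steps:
N = -32 (N = -2 - 5*1*6 = -2 - 5*6 = -2 - 30 = -32)
(N + g(2)/c(-1, z(2)))² = (-32 + 2/1/(-1))² = (-32 + 2/(-1))² = (-32 - 1*2)² = (-32 - 2)² = (-34)² = 1156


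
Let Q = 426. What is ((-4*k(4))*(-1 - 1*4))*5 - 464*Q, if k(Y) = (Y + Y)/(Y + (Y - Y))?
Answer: -197464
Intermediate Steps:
k(Y) = 2 (k(Y) = (2*Y)/(Y + 0) = (2*Y)/Y = 2)
((-4*k(4))*(-1 - 1*4))*5 - 464*Q = ((-4*2)*(-1 - 1*4))*5 - 464*426 = -8*(-1 - 4)*5 - 197664 = -8*(-5)*5 - 197664 = 40*5 - 197664 = 200 - 197664 = -197464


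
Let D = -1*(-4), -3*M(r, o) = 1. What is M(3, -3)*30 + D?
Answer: -6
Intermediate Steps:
M(r, o) = -⅓ (M(r, o) = -⅓*1 = -⅓)
D = 4
M(3, -3)*30 + D = -⅓*30 + 4 = -10 + 4 = -6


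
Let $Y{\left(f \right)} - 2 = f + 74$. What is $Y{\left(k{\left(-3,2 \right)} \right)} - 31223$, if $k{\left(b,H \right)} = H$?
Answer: $-31145$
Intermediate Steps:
$Y{\left(f \right)} = 76 + f$ ($Y{\left(f \right)} = 2 + \left(f + 74\right) = 2 + \left(74 + f\right) = 76 + f$)
$Y{\left(k{\left(-3,2 \right)} \right)} - 31223 = \left(76 + 2\right) - 31223 = 78 - 31223 = -31145$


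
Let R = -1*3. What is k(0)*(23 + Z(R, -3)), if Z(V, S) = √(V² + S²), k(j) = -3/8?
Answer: -69/8 - 9*√2/8 ≈ -10.216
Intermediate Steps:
k(j) = -3/8 (k(j) = -3*⅛ = -3/8)
R = -3
Z(V, S) = √(S² + V²)
k(0)*(23 + Z(R, -3)) = -3*(23 + √((-3)² + (-3)²))/8 = -3*(23 + √(9 + 9))/8 = -3*(23 + √18)/8 = -3*(23 + 3*√2)/8 = -69/8 - 9*√2/8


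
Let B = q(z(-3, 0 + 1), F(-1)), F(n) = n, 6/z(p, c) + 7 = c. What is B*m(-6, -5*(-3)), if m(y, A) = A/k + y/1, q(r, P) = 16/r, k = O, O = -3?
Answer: 176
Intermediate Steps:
z(p, c) = 6/(-7 + c)
k = -3
B = -16 (B = 16/((6/(-7 + (0 + 1)))) = 16/((6/(-7 + 1))) = 16/((6/(-6))) = 16/((6*(-⅙))) = 16/(-1) = 16*(-1) = -16)
m(y, A) = y - A/3 (m(y, A) = A/(-3) + y/1 = A*(-⅓) + y*1 = -A/3 + y = y - A/3)
B*m(-6, -5*(-3)) = -16*(-6 - (-5)*(-3)/3) = -16*(-6 - ⅓*15) = -16*(-6 - 5) = -16*(-11) = 176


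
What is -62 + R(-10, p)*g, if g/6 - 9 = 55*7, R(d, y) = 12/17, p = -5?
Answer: 27314/17 ≈ 1606.7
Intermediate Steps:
R(d, y) = 12/17 (R(d, y) = 12*(1/17) = 12/17)
g = 2364 (g = 54 + 6*(55*7) = 54 + 6*385 = 54 + 2310 = 2364)
-62 + R(-10, p)*g = -62 + (12/17)*2364 = -62 + 28368/17 = 27314/17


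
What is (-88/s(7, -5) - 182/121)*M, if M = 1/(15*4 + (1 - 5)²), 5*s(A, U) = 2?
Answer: -13401/4598 ≈ -2.9145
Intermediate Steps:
s(A, U) = ⅖ (s(A, U) = (⅕)*2 = ⅖)
M = 1/76 (M = 1/(60 + (-4)²) = 1/(60 + 16) = 1/76 ≈ 0.013158)
(-88/s(7, -5) - 182/121)*M = (-88/⅖ - 182/121)*(1/76) = (-88*5/2 - 182*1/121)*(1/76) = (-220 - 182/121)*(1/76) = -26802/121*1/76 = -13401/4598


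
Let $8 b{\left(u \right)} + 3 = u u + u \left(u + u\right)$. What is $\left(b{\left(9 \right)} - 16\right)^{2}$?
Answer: $196$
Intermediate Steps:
$b{\left(u \right)} = - \frac{3}{8} + \frac{3 u^{2}}{8}$ ($b{\left(u \right)} = - \frac{3}{8} + \frac{u u + u \left(u + u\right)}{8} = - \frac{3}{8} + \frac{u^{2} + u 2 u}{8} = - \frac{3}{8} + \frac{u^{2} + 2 u^{2}}{8} = - \frac{3}{8} + \frac{3 u^{2}}{8}$)
$\left(b{\left(9 \right)} - 16\right)^{2} = \left(\left(- \frac{3}{8} + \frac{3 \cdot 9^{2}}{8}\right) - 16\right)^{2} = \left(\left(- \frac{3}{8} + \frac{3}{8} \cdot 81\right) - 16\right)^{2} = \left(\left(- \frac{3}{8} + \frac{243}{8}\right) - 16\right)^{2} = \left(30 - 16\right)^{2} = 14^{2} = 196$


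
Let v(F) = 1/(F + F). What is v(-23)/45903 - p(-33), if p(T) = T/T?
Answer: -2111539/2111538 ≈ -1.0000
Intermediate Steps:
v(F) = 1/(2*F)
p(T) = 1
v(-23)/45903 - p(-33) = ((1/2)/(-23))/45903 - 1*1 = ((1/2)*(-1/23))*(1/45903) - 1 = -1/46*1/45903 - 1 = -1/2111538 - 1 = -2111539/2111538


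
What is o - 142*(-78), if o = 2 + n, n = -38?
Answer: 11040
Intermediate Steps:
o = -36 (o = 2 - 38 = -36)
o - 142*(-78) = -36 - 142*(-78) = -36 + 11076 = 11040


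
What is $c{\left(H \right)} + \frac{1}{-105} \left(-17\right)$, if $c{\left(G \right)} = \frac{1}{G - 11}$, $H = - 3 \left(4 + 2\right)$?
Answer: $\frac{388}{3045} \approx 0.12742$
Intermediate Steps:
$H = -18$ ($H = \left(-3\right) 6 = -18$)
$c{\left(G \right)} = \frac{1}{-11 + G}$
$c{\left(H \right)} + \frac{1}{-105} \left(-17\right) = \frac{1}{-11 - 18} + \frac{1}{-105} \left(-17\right) = \frac{1}{-29} - - \frac{17}{105} = - \frac{1}{29} + \frac{17}{105} = \frac{388}{3045}$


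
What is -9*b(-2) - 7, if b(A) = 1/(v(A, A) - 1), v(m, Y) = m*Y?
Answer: -10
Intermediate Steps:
v(m, Y) = Y*m
b(A) = 1/(-1 + A²) (b(A) = 1/(A*A - 1) = 1/(A² - 1) = 1/(-1 + A²))
-9*b(-2) - 7 = -9/(-1 + (-2)²) - 7 = -9/(-1 + 4) - 7 = -9/3 - 7 = -9*⅓ - 7 = -3 - 7 = -10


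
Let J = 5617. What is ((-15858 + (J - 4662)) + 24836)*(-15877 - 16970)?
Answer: -326269251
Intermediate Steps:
((-15858 + (J - 4662)) + 24836)*(-15877 - 16970) = ((-15858 + (5617 - 4662)) + 24836)*(-15877 - 16970) = ((-15858 + 955) + 24836)*(-32847) = (-14903 + 24836)*(-32847) = 9933*(-32847) = -326269251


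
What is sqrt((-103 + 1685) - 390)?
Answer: 2*sqrt(298) ≈ 34.525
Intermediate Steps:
sqrt((-103 + 1685) - 390) = sqrt(1582 - 390) = sqrt(1192) = 2*sqrt(298)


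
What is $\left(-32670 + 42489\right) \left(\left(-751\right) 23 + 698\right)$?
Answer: $-162749925$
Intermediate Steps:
$\left(-32670 + 42489\right) \left(\left(-751\right) 23 + 698\right) = 9819 \left(-17273 + 698\right) = 9819 \left(-16575\right) = -162749925$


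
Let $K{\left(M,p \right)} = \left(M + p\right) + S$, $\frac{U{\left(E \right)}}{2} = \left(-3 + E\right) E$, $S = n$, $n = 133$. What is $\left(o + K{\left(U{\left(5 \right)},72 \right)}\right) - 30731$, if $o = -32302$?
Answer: $-62808$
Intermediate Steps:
$S = 133$
$U{\left(E \right)} = 2 E \left(-3 + E\right)$ ($U{\left(E \right)} = 2 \left(-3 + E\right) E = 2 E \left(-3 + E\right)$)
$K{\left(M,p \right)} = 133 + M + p$ ($K{\left(M,p \right)} = \left(M + p\right) + 133 = 133 + M + p$)
$\left(o + K{\left(U{\left(5 \right)},72 \right)}\right) - 30731 = \left(-32302 + \left(133 + 2 \cdot 5 \left(-3 + 5\right) + 72\right)\right) - 30731 = \left(-32302 + \left(133 + 2 \cdot 5 \cdot 2 + 72\right)\right) - 30731 = \left(-32302 + \left(133 + 20 + 72\right)\right) - 30731 = \left(-32302 + 225\right) - 30731 = -32077 - 30731 = -62808$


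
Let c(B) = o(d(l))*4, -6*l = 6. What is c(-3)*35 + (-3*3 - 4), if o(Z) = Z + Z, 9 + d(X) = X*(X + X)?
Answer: -1973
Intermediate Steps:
l = -1 (l = -1/6*6 = -1)
d(X) = -9 + 2*X**2 (d(X) = -9 + X*(X + X) = -9 + X*(2*X) = -9 + 2*X**2)
o(Z) = 2*Z
c(B) = -56 (c(B) = (2*(-9 + 2*(-1)**2))*4 = (2*(-9 + 2*1))*4 = (2*(-9 + 2))*4 = (2*(-7))*4 = -14*4 = -56)
c(-3)*35 + (-3*3 - 4) = -56*35 + (-3*3 - 4) = -1960 + (-9 - 4) = -1960 - 13 = -1973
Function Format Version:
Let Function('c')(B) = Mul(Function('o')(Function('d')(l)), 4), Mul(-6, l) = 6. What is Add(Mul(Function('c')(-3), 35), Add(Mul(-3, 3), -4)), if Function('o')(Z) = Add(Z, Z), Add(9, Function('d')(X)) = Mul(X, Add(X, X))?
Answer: -1973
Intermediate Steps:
l = -1 (l = Mul(Rational(-1, 6), 6) = -1)
Function('d')(X) = Add(-9, Mul(2, Pow(X, 2))) (Function('d')(X) = Add(-9, Mul(X, Add(X, X))) = Add(-9, Mul(X, Mul(2, X))) = Add(-9, Mul(2, Pow(X, 2))))
Function('o')(Z) = Mul(2, Z)
Function('c')(B) = -56 (Function('c')(B) = Mul(Mul(2, Add(-9, Mul(2, Pow(-1, 2)))), 4) = Mul(Mul(2, Add(-9, Mul(2, 1))), 4) = Mul(Mul(2, Add(-9, 2)), 4) = Mul(Mul(2, -7), 4) = Mul(-14, 4) = -56)
Add(Mul(Function('c')(-3), 35), Add(Mul(-3, 3), -4)) = Add(Mul(-56, 35), Add(Mul(-3, 3), -4)) = Add(-1960, Add(-9, -4)) = Add(-1960, -13) = -1973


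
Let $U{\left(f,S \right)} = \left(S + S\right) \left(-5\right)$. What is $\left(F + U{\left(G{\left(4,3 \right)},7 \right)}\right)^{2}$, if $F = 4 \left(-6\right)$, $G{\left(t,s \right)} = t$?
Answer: $8836$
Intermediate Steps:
$F = -24$
$U{\left(f,S \right)} = - 10 S$ ($U{\left(f,S \right)} = 2 S \left(-5\right) = - 10 S$)
$\left(F + U{\left(G{\left(4,3 \right)},7 \right)}\right)^{2} = \left(-24 - 70\right)^{2} = \left(-94\right)^{2} = 8836$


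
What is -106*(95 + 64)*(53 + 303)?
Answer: -6000024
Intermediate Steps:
-106*(95 + 64)*(53 + 303) = -16854*356 = -106*56604 = -6000024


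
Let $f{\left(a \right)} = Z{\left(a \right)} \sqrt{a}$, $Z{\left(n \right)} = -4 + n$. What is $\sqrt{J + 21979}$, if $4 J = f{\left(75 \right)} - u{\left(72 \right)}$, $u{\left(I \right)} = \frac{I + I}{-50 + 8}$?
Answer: $\frac{\sqrt{4308052 + 17395 \sqrt{3}}}{14} \approx 148.77$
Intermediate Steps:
$u{\left(I \right)} = - \frac{I}{21}$ ($u{\left(I \right)} = \frac{2 I}{-42} = 2 I \left(- \frac{1}{42}\right) = - \frac{I}{21}$)
$f{\left(a \right)} = \sqrt{a} \left(-4 + a\right)$ ($f{\left(a \right)} = \left(-4 + a\right) \sqrt{a} = \sqrt{a} \left(-4 + a\right)$)
$J = \frac{6}{7} + \frac{355 \sqrt{3}}{4}$ ($J = \frac{\sqrt{75} \left(-4 + 75\right) - \left(- \frac{1}{21}\right) 72}{4} = \frac{5 \sqrt{3} \cdot 71 - - \frac{24}{7}}{4} = \frac{355 \sqrt{3} + \frac{24}{7}}{4} = \frac{\frac{24}{7} + 355 \sqrt{3}}{4} = \frac{6}{7} + \frac{355 \sqrt{3}}{4} \approx 154.58$)
$\sqrt{J + 21979} = \sqrt{\left(\frac{6}{7} + \frac{355 \sqrt{3}}{4}\right) + 21979} = \sqrt{\frac{153859}{7} + \frac{355 \sqrt{3}}{4}}$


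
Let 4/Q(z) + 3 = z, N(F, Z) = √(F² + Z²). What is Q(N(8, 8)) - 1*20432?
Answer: -2431396/119 + 32*√2/119 ≈ -20432.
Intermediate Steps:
Q(z) = 4/(-3 + z)
Q(N(8, 8)) - 1*20432 = 4/(-3 + √(8² + 8²)) - 1*20432 = 4/(-3 + √(64 + 64)) - 20432 = 4/(-3 + √128) - 20432 = 4/(-3 + 8*√2) - 20432 = -20432 + 4/(-3 + 8*√2)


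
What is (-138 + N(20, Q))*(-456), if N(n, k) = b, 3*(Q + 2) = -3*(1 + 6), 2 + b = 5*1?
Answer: 61560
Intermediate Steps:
b = 3 (b = -2 + 5*1 = -2 + 5 = 3)
Q = -9 (Q = -2 + (-3*(1 + 6))/3 = -2 + (-3*7)/3 = -2 + (⅓)*(-21) = -2 - 7 = -9)
N(n, k) = 3
(-138 + N(20, Q))*(-456) = (-138 + 3)*(-456) = -135*(-456) = 61560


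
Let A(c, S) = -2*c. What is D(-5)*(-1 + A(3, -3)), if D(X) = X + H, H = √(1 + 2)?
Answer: 35 - 7*√3 ≈ 22.876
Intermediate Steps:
H = √3 ≈ 1.7320
D(X) = X + √3
D(-5)*(-1 + A(3, -3)) = (-5 + √3)*(-1 - 2*3) = (-5 + √3)*(-1 - 6) = (-5 + √3)*(-7) = 35 - 7*√3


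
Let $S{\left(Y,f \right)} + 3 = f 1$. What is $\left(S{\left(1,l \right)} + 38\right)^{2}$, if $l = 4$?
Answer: $1521$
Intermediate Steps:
$S{\left(Y,f \right)} = -3 + f$ ($S{\left(Y,f \right)} = -3 + f 1 = -3 + f$)
$\left(S{\left(1,l \right)} + 38\right)^{2} = \left(\left(-3 + 4\right) + 38\right)^{2} = \left(1 + 38\right)^{2} = 39^{2} = 1521$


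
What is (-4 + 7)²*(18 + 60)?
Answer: 702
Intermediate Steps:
(-4 + 7)²*(18 + 60) = 3²*78 = 9*78 = 702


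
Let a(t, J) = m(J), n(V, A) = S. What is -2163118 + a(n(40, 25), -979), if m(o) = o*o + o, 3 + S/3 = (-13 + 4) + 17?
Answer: -1205656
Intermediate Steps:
S = 15 (S = -9 + 3*((-13 + 4) + 17) = -9 + 3*(-9 + 17) = -9 + 3*8 = -9 + 24 = 15)
n(V, A) = 15
m(o) = o + o**2 (m(o) = o**2 + o = o + o**2)
a(t, J) = J*(1 + J)
-2163118 + a(n(40, 25), -979) = -2163118 - 979*(1 - 979) = -2163118 - 979*(-978) = -2163118 + 957462 = -1205656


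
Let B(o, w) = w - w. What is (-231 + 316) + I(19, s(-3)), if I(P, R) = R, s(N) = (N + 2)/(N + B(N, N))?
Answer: 256/3 ≈ 85.333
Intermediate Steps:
B(o, w) = 0
s(N) = (2 + N)/N (s(N) = (N + 2)/(N + 0) = (2 + N)/N)
(-231 + 316) + I(19, s(-3)) = (-231 + 316) + (2 - 3)/(-3) = 85 - ⅓*(-1) = 85 + ⅓ = 256/3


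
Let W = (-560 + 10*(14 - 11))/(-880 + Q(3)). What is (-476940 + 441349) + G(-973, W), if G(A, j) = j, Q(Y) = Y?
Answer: -31212777/877 ≈ -35590.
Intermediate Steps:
W = 530/877 (W = (-560 + 10*(14 - 11))/(-880 + 3) = (-560 + 10*3)/(-877) = (-560 + 30)*(-1/877) = -530*(-1/877) = 530/877 ≈ 0.60433)
(-476940 + 441349) + G(-973, W) = (-476940 + 441349) + 530/877 = -35591 + 530/877 = -31212777/877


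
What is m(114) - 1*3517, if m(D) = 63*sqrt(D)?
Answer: -3517 + 63*sqrt(114) ≈ -2844.3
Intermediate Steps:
m(114) - 1*3517 = 63*sqrt(114) - 1*3517 = 63*sqrt(114) - 3517 = -3517 + 63*sqrt(114)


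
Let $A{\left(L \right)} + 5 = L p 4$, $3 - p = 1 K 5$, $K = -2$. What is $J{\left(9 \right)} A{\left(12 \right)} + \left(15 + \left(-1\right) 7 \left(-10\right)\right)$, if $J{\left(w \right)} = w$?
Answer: $5656$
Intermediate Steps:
$p = 13$ ($p = 3 - 1 \left(-2\right) 5 = 3 - \left(-2\right) 5 = 3 - -10 = 3 + 10 = 13$)
$A{\left(L \right)} = -5 + 52 L$ ($A{\left(L \right)} = -5 + L 13 \cdot 4 = -5 + 13 L 4 = -5 + 52 L$)
$J{\left(9 \right)} A{\left(12 \right)} + \left(15 + \left(-1\right) 7 \left(-10\right)\right) = 9 \left(-5 + 52 \cdot 12\right) + \left(15 + \left(-1\right) 7 \left(-10\right)\right) = 9 \left(-5 + 624\right) + \left(15 - -70\right) = 9 \cdot 619 + \left(15 + 70\right) = 5571 + 85 = 5656$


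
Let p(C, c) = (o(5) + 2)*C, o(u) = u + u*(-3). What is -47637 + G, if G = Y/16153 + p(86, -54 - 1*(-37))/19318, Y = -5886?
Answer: -7432474182305/156021827 ≈ -47637.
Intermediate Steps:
o(u) = -2*u (o(u) = u - 3*u = -2*u)
p(C, c) = -8*C (p(C, c) = (-2*5 + 2)*C = (-10 + 2)*C = -8*C)
G = -62409506/156021827 (G = -5886/16153 - 8*86/19318 = -5886*1/16153 - 688*1/19318 = -5886/16153 - 344/9659 = -62409506/156021827 ≈ -0.40000)
-47637 + G = -47637 - 62409506/156021827 = -7432474182305/156021827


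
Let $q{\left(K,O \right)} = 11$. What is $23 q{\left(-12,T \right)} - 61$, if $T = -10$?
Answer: $192$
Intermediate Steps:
$23 q{\left(-12,T \right)} - 61 = 23 \cdot 11 - 61 = 253 - 61 = 192$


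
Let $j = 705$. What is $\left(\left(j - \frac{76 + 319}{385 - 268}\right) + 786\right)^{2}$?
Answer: $\frac{30294098704}{13689} \approx 2.213 \cdot 10^{6}$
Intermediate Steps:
$\left(\left(j - \frac{76 + 319}{385 - 268}\right) + 786\right)^{2} = \left(\left(705 - \frac{76 + 319}{385 - 268}\right) + 786\right)^{2} = \left(\left(705 - \frac{395}{117}\right) + 786\right)^{2} = \left(\frac{82090}{117} + 786\right)^{2} = \left(\frac{174052}{117}\right)^{2} = \frac{30294098704}{13689}$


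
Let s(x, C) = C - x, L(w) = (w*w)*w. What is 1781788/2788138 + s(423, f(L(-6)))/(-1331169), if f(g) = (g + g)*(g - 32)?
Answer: 345721729963/618580478887 ≈ 0.55890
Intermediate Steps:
L(w) = w³ (L(w) = w²*w = w³)
f(g) = 2*g*(-32 + g) (f(g) = (2*g)*(-32 + g) = 2*g*(-32 + g))
1781788/2788138 + s(423, f(L(-6)))/(-1331169) = 1781788/2788138 + (2*(-6)³*(-32 + (-6)³) - 1*423)/(-1331169) = 1781788*(1/2788138) + (2*(-216)*(-32 - 216) - 423)*(-1/1331169) = 890894/1394069 + (2*(-216)*(-248) - 423)*(-1/1331169) = 890894/1394069 + (107136 - 423)*(-1/1331169) = 890894/1394069 + 106713*(-1/1331169) = 890894/1394069 - 35571/443723 = 345721729963/618580478887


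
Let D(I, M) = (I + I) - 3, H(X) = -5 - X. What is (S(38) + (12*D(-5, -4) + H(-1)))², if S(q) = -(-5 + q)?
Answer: 37249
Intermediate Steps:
S(q) = 5 - q
D(I, M) = -3 + 2*I (D(I, M) = 2*I - 3 = -3 + 2*I)
(S(38) + (12*D(-5, -4) + H(-1)))² = ((5 - 1*38) + (12*(-3 + 2*(-5)) + (-5 - 1*(-1))))² = ((5 - 38) + (12*(-3 - 10) + (-5 + 1)))² = (-33 + (12*(-13) - 4))² = (-33 + (-156 - 4))² = (-33 - 160)² = (-193)² = 37249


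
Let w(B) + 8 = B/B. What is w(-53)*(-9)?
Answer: 63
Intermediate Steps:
w(B) = -7 (w(B) = -8 + B/B = -8 + 1 = -7)
w(-53)*(-9) = -7*(-9) = 63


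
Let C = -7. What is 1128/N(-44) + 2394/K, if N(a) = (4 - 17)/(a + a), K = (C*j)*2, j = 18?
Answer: 198281/26 ≈ 7626.2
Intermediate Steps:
K = -252 (K = -7*18*2 = -126*2 = -252)
N(a) = -13/(2*a) (N(a) = -13*1/(2*a) = -13/(2*a))
1128/N(-44) + 2394/K = 1128/((-13/2/(-44))) + 2394/(-252) = 1128/((-13/2*(-1/44))) + 2394*(-1/252) = 1128/(13/88) - 19/2 = 1128*(88/13) - 19/2 = 99264/13 - 19/2 = 198281/26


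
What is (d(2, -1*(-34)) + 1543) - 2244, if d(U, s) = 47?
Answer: -654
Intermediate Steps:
(d(2, -1*(-34)) + 1543) - 2244 = (47 + 1543) - 2244 = 1590 - 2244 = -654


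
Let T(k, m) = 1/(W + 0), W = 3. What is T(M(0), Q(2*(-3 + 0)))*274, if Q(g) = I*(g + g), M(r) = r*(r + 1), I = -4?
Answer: 274/3 ≈ 91.333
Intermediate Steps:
M(r) = r*(1 + r)
Q(g) = -8*g (Q(g) = -4*(g + g) = -8*g)
T(k, m) = ⅓ (T(k, m) = 1/(3 + 0) = 1/3 = ⅓)
T(M(0), Q(2*(-3 + 0)))*274 = (⅓)*274 = 274/3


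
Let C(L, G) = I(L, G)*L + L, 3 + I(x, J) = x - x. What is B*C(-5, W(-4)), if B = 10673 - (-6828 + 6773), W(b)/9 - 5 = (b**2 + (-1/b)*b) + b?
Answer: 107280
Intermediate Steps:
W(b) = 36 + 9*b + 9*b**2 (W(b) = 45 + 9*((b**2 + (-1/b)*b) + b) = 45 + 9*((b**2 - 1) + b) = 45 + 9*((-1 + b**2) + b) = 45 + 9*(-1 + b + b**2) = 45 + (-9 + 9*b + 9*b**2) = 36 + 9*b + 9*b**2)
B = 10728 (B = 10673 - 1*(-55) = 10673 + 55 = 10728)
I(x, J) = -3 (I(x, J) = -3 + (x - x) = -3 + 0 = -3)
C(L, G) = -2*L (C(L, G) = -3*L + L = -2*L)
B*C(-5, W(-4)) = 10728*(-2*(-5)) = 10728*10 = 107280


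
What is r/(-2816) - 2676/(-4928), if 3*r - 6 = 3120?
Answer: 155/896 ≈ 0.17299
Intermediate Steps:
r = 1042 (r = 2 + (1/3)*3120 = 2 + 1040 = 1042)
r/(-2816) - 2676/(-4928) = 1042/(-2816) - 2676/(-4928) = 1042*(-1/2816) - 2676*(-1/4928) = -521/1408 + 669/1232 = 155/896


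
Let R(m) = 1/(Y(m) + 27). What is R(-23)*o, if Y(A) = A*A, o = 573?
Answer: 573/556 ≈ 1.0306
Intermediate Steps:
Y(A) = A²
R(m) = 1/(27 + m²) (R(m) = 1/(m² + 27) = 1/(27 + m²))
R(-23)*o = 573/(27 + (-23)²) = 573/(27 + 529) = 573/556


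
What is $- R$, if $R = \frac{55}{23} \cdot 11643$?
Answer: $- \frac{640365}{23} \approx -27842.0$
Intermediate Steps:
$R = \frac{640365}{23}$ ($R = 55 \cdot \frac{1}{23} \cdot 11643 = \frac{55}{23} \cdot 11643 = \frac{640365}{23} \approx 27842.0$)
$- R = \left(-1\right) \frac{640365}{23} = - \frac{640365}{23}$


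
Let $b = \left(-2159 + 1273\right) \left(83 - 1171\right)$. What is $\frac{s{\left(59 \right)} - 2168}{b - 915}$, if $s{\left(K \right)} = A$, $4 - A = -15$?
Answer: $- \frac{307}{137579} \approx -0.0022314$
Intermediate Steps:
$A = 19$ ($A = 4 - -15 = 4 + 15 = 19$)
$s{\left(K \right)} = 19$
$b = 963968$ ($b = \left(-886\right) \left(-1088\right) = 963968$)
$\frac{s{\left(59 \right)} - 2168}{b - 915} = \frac{19 - 2168}{963968 - 915} = - \frac{2149}{963053} = \left(-2149\right) \frac{1}{963053} = - \frac{307}{137579}$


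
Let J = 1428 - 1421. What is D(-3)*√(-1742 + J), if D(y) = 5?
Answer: 5*I*√1735 ≈ 208.27*I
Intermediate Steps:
J = 7
D(-3)*√(-1742 + J) = 5*√(-1742 + 7) = 5*√(-1735) = 5*(I*√1735) = 5*I*√1735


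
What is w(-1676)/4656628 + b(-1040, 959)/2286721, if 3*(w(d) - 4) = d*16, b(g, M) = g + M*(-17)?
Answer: -75893241974/7986306777591 ≈ -0.0095029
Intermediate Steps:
b(g, M) = g - 17*M
w(d) = 4 + 16*d/3 (w(d) = 4 + (d*16)/3 = 4 + (16*d)/3 = 4 + 16*d/3)
w(-1676)/4656628 + b(-1040, 959)/2286721 = (4 + (16/3)*(-1676))/4656628 + (-1040 - 17*959)/2286721 = (4 - 26816/3)*(1/4656628) + (-1040 - 16303)*(1/2286721) = -26804/3*1/4656628 - 17343*1/2286721 = -6701/3492471 - 17343/2286721 = -75893241974/7986306777591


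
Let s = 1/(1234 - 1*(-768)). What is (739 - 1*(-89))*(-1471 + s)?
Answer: -1219205574/1001 ≈ -1.2180e+6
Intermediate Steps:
s = 1/2002 (s = 1/(1234 + 768) = 1/2002 ≈ 0.00049950)
(739 - 1*(-89))*(-1471 + s) = (739 - 1*(-89))*(-1471 + 1/2002) = (739 + 89)*(-2944941/2002) = 828*(-2944941/2002) = -1219205574/1001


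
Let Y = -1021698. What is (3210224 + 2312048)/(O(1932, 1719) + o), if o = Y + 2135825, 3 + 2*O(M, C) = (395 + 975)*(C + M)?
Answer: 11044544/7230121 ≈ 1.5276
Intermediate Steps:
O(M, C) = -3/2 + 685*C + 685*M (O(M, C) = -3/2 + ((395 + 975)*(C + M))/2 = -3/2 + (1370*(C + M))/2 = -3/2 + (1370*C + 1370*M)/2 = -3/2 + (685*C + 685*M) = -3/2 + 685*C + 685*M)
o = 1114127 (o = -1021698 + 2135825 = 1114127)
(3210224 + 2312048)/(O(1932, 1719) + o) = (3210224 + 2312048)/((-3/2 + 685*1719 + 685*1932) + 1114127) = 5522272/((-3/2 + 1177515 + 1323420) + 1114127) = 5522272/(5001867/2 + 1114127) = 5522272/(7230121/2) = 5522272*(2/7230121) = 11044544/7230121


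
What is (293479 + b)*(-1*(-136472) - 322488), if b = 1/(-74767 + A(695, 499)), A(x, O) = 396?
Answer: -4060045988915328/74371 ≈ -5.4592e+10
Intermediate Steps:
b = -1/74371 (b = 1/(-74767 + 396) = 1/(-74371) = -1/74371 ≈ -1.3446e-5)
(293479 + b)*(-1*(-136472) - 322488) = (293479 - 1/74371)*(-1*(-136472) - 322488) = 21826326708*(136472 - 322488)/74371 = (21826326708/74371)*(-186016) = -4060045988915328/74371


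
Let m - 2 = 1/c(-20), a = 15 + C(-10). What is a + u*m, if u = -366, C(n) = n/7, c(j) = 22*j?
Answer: -1105099/1540 ≈ -717.60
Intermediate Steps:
C(n) = n/7 (C(n) = n*(⅐) = n/7)
a = 95/7 (a = 15 + (⅐)*(-10) = 15 - 10/7 = 95/7 ≈ 13.571)
m = 879/440 (m = 2 + 1/(22*(-20)) = 2 + 1/(-440) = 2 - 1/440 = 879/440 ≈ 1.9977)
a + u*m = 95/7 - 366*879/440 = 95/7 - 160857/220 = -1105099/1540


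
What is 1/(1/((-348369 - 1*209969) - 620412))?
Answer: -1178750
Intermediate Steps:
1/(1/((-348369 - 1*209969) - 620412)) = 1/(1/((-348369 - 209969) - 620412)) = 1/(1/(-558338 - 620412)) = 1/(1/(-1178750)) = 1/(-1/1178750) = -1178750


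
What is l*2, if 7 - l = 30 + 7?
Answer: -60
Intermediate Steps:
l = -30 (l = 7 - (30 + 7) = 7 - 1*37 = 7 - 37 = -30)
l*2 = -30*2 = -60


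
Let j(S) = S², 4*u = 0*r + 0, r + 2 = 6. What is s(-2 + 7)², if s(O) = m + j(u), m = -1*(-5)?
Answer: 25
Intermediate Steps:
r = 4 (r = -2 + 6 = 4)
u = 0 (u = (0*4 + 0)/4 = (0 + 0)/4 = (¼)*0 = 0)
m = 5
s(O) = 5 (s(O) = 5 + 0² = 5 + 0 = 5)
s(-2 + 7)² = 5² = 25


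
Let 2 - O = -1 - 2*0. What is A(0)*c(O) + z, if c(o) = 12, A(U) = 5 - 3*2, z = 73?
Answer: 61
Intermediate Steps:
A(U) = -1 (A(U) = 5 - 6 = -1)
O = 3 (O = 2 - (-1 - 2*0) = 2 - (-1 + 0) = 2 - 1*(-1) = 2 + 1 = 3)
A(0)*c(O) + z = -1*12 + 73 = -12 + 73 = 61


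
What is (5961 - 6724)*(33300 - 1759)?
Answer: -24065783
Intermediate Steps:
(5961 - 6724)*(33300 - 1759) = -763*31541 = -24065783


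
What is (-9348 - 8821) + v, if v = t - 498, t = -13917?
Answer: -32584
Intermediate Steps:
v = -14415 (v = -13917 - 498 = -14415)
(-9348 - 8821) + v = (-9348 - 8821) - 14415 = -18169 - 14415 = -32584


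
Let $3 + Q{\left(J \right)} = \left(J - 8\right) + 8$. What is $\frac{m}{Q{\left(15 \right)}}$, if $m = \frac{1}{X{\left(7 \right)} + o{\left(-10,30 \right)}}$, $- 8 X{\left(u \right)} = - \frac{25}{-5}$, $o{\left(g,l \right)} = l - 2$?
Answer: $\frac{2}{657} \approx 0.0030441$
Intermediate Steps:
$o{\left(g,l \right)} = -2 + l$
$X{\left(u \right)} = - \frac{5}{8}$ ($X{\left(u \right)} = - \frac{\left(-25\right) \frac{1}{-5}}{8} = - \frac{\left(-25\right) \left(- \frac{1}{5}\right)}{8} = \left(- \frac{1}{8}\right) 5 = - \frac{5}{8}$)
$m = \frac{8}{219}$ ($m = \frac{1}{- \frac{5}{8} + \left(-2 + 30\right)} = \frac{1}{- \frac{5}{8} + 28} = \frac{1}{\frac{219}{8}} = \frac{8}{219} \approx 0.03653$)
$Q{\left(J \right)} = -3 + J$ ($Q{\left(J \right)} = -3 + \left(\left(J - 8\right) + 8\right) = -3 + \left(\left(-8 + J\right) + 8\right) = -3 + J$)
$\frac{m}{Q{\left(15 \right)}} = \frac{8}{219 \left(-3 + 15\right)} = \frac{8}{219 \cdot 12} = \frac{8}{219} \cdot \frac{1}{12} = \frac{2}{657}$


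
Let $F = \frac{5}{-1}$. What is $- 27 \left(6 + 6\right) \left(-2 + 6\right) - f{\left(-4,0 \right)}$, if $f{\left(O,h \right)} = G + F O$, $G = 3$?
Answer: $-1319$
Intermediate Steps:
$F = -5$ ($F = 5 \left(-1\right) = -5$)
$f{\left(O,h \right)} = 3 - 5 O$
$- 27 \left(6 + 6\right) \left(-2 + 6\right) - f{\left(-4,0 \right)} = - 27 \left(6 + 6\right) \left(-2 + 6\right) - \left(3 - -20\right) = - 27 \cdot 12 \cdot 4 - \left(3 + 20\right) = \left(-27\right) 48 - 23 = -1296 - 23 = -1319$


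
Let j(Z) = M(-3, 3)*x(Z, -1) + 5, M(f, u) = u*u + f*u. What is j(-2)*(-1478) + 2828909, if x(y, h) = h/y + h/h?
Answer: 2821519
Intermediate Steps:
M(f, u) = u² + f*u
x(y, h) = 1 + h/y (x(y, h) = h/y + 1 = 1 + h/y)
j(Z) = 5 (j(Z) = (3*(-3 + 3))*((-1 + Z)/Z) + 5 = (3*0)*((-1 + Z)/Z) + 5 = 0*((-1 + Z)/Z) + 5 = 0 + 5 = 5)
j(-2)*(-1478) + 2828909 = 5*(-1478) + 2828909 = -7390 + 2828909 = 2821519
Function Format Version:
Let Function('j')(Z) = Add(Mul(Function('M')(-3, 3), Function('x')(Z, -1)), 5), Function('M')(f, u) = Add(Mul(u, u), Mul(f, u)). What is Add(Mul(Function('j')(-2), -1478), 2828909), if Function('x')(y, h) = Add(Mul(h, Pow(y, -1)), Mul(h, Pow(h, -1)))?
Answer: 2821519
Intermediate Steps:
Function('M')(f, u) = Add(Pow(u, 2), Mul(f, u))
Function('x')(y, h) = Add(1, Mul(h, Pow(y, -1))) (Function('x')(y, h) = Add(Mul(h, Pow(y, -1)), 1) = Add(1, Mul(h, Pow(y, -1))))
Function('j')(Z) = 5 (Function('j')(Z) = Add(Mul(Mul(3, Add(-3, 3)), Mul(Pow(Z, -1), Add(-1, Z))), 5) = Add(Mul(Mul(3, 0), Mul(Pow(Z, -1), Add(-1, Z))), 5) = Add(Mul(0, Mul(Pow(Z, -1), Add(-1, Z))), 5) = Add(0, 5) = 5)
Add(Mul(Function('j')(-2), -1478), 2828909) = Add(Mul(5, -1478), 2828909) = Add(-7390, 2828909) = 2821519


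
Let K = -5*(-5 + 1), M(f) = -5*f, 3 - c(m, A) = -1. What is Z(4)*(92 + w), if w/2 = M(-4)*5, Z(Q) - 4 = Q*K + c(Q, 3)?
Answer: 25696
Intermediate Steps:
c(m, A) = 4 (c(m, A) = 3 - 1*(-1) = 3 + 1 = 4)
K = 20 (K = -5*(-4) = 20)
Z(Q) = 8 + 20*Q (Z(Q) = 4 + (Q*20 + 4) = 4 + (20*Q + 4) = 4 + (4 + 20*Q) = 8 + 20*Q)
w = 200 (w = 2*(-5*(-4)*5) = 2*(20*5) = 2*100 = 200)
Z(4)*(92 + w) = (8 + 20*4)*(92 + 200) = (8 + 80)*292 = 88*292 = 25696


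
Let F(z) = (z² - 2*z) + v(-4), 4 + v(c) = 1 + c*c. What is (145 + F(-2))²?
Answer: 27556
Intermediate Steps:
v(c) = -3 + c² (v(c) = -4 + (1 + c*c) = -4 + (1 + c²) = -3 + c²)
F(z) = 13 + z² - 2*z (F(z) = (z² - 2*z) + (-3 + (-4)²) = (z² - 2*z) + (-3 + 16) = (z² - 2*z) + 13 = 13 + z² - 2*z)
(145 + F(-2))² = (145 + (13 + (-2)² - 2*(-2)))² = (145 + (13 + 4 + 4))² = (145 + 21)² = 166² = 27556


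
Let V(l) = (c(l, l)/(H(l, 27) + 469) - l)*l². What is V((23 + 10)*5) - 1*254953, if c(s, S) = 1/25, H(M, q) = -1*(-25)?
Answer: -2345055443/494 ≈ -4.7471e+6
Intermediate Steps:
H(M, q) = 25
c(s, S) = 1/25
V(l) = l²*(1/12350 - l) (V(l) = (1/(25*(25 + 469)) - l)*l² = ((1/25)/494 - l)*l² = ((1/25)*(1/494) - l)*l² = (1/12350 - l)*l² = l²*(1/12350 - l))
V((23 + 10)*5) - 1*254953 = ((23 + 10)*5)²*(1/12350 - (23 + 10)*5) - 1*254953 = (33*5)²*(1/12350 - 33*5) - 254953 = 165²*(1/12350 - 1*165) - 254953 = 27225*(1/12350 - 165) - 254953 = 27225*(-2037749/12350) - 254953 = -2219108661/494 - 254953 = -2345055443/494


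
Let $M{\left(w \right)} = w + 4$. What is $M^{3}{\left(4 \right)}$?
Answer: $512$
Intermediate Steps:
$M{\left(w \right)} = 4 + w$
$M^{3}{\left(4 \right)} = \left(4 + 4\right)^{3} = 8^{3} = 512$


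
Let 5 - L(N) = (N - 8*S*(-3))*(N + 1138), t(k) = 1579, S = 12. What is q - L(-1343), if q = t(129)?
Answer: 217849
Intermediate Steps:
L(N) = 5 - (288 + N)*(1138 + N) (L(N) = 5 - (N - 8*12*(-3))*(N + 1138) = 5 - (N - 96*(-3))*(1138 + N) = 5 - (N + 288)*(1138 + N) = 5 - (288 + N)*(1138 + N))
q = 1579
q - L(-1343) = 1579 - (-327739 - 1*(-1343)² - 1426*(-1343)) = 1579 - (-327739 - 1*1803649 + 1915118) = 1579 - (-327739 - 1803649 + 1915118) = 1579 - 1*(-216270) = 1579 + 216270 = 217849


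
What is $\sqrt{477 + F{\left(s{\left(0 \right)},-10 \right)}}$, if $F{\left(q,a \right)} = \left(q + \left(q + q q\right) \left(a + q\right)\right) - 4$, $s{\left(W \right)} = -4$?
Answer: $\sqrt{301} \approx 17.349$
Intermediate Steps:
$F{\left(q,a \right)} = -4 + q + \left(a + q\right) \left(q + q^{2}\right)$ ($F{\left(q,a \right)} = \left(q + \left(q + q^{2}\right) \left(a + q\right)\right) - 4 = \left(q + \left(a + q\right) \left(q + q^{2}\right)\right) - 4 = -4 + q + \left(a + q\right) \left(q + q^{2}\right)$)
$\sqrt{477 + F{\left(s{\left(0 \right)},-10 \right)}} = \sqrt{477 - \left(-32 + 64 + 144\right)} = \sqrt{477 - 176} = \sqrt{301}$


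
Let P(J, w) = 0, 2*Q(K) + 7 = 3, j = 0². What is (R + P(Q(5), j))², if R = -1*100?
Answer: 10000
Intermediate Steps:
j = 0
Q(K) = -2 (Q(K) = -7/2 + (½)*3 = -7/2 + 3/2 = -2)
R = -100
(R + P(Q(5), j))² = (-100 + 0)² = (-100)² = 10000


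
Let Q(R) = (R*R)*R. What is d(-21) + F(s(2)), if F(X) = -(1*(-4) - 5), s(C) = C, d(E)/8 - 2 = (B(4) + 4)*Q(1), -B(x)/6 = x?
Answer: -135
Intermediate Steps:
B(x) = -6*x
Q(R) = R³ (Q(R) = R²*R = R³)
d(E) = -144 (d(E) = 16 + 8*((-6*4 + 4)*1³) = 16 + 8*((-24 + 4)*1) = 16 + 8*(-20*1) = 16 + 8*(-20) = 16 - 160 = -144)
F(X) = 9 (F(X) = -(-4 - 5) = -1*(-9) = 9)
d(-21) + F(s(2)) = -144 + 9 = -135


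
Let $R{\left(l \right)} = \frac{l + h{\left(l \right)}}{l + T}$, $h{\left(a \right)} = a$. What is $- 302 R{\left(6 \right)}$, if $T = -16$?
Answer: $\frac{1812}{5} \approx 362.4$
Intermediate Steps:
$R{\left(l \right)} = \frac{2 l}{-16 + l}$ ($R{\left(l \right)} = \frac{l + l}{l - 16} = \frac{2 l}{-16 + l}$)
$- 302 R{\left(6 \right)} = - 302 \cdot 2 \cdot 6 \frac{1}{-16 + 6} = - 302 \cdot 2 \cdot 6 \frac{1}{-10} = - 302 \cdot 2 \cdot 6 \left(- \frac{1}{10}\right) = \left(-302\right) \left(- \frac{6}{5}\right) = \frac{1812}{5}$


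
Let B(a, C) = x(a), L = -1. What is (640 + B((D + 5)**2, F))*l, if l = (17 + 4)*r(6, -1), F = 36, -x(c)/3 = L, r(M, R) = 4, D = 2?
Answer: 54012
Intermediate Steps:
x(c) = 3 (x(c) = -3*(-1) = 3)
B(a, C) = 3
l = 84 (l = (17 + 4)*4 = 21*4 = 84)
(640 + B((D + 5)**2, F))*l = (640 + 3)*84 = 643*84 = 54012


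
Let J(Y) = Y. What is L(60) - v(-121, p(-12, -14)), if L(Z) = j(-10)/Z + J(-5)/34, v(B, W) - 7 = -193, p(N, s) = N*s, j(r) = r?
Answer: 9470/51 ≈ 185.69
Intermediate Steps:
v(B, W) = -186 (v(B, W) = 7 - 193 = -186)
L(Z) = -5/34 - 10/Z (L(Z) = -10/Z - 5/34 = -5/34 - 10/Z)
L(60) - v(-121, p(-12, -14)) = (-5/34 - 10/60) - 1*(-186) = (-5/34 - 10*1/60) + 186 = (-5/34 - ⅙) + 186 = -16/51 + 186 = 9470/51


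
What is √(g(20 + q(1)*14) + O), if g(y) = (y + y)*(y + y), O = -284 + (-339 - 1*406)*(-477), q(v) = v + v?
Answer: √364297 ≈ 603.57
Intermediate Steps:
q(v) = 2*v
O = 355081 (O = -284 + (-339 - 406)*(-477) = -284 - 745*(-477) = -284 + 355365 = 355081)
g(y) = 4*y² (g(y) = (2*y)*(2*y) = 4*y²)
√(g(20 + q(1)*14) + O) = √(4*(20 + (2*1)*14)² + 355081) = √(4*(20 + 2*14)² + 355081) = √(4*(20 + 28)² + 355081) = √(4*48² + 355081) = √(4*2304 + 355081) = √(9216 + 355081) = √364297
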